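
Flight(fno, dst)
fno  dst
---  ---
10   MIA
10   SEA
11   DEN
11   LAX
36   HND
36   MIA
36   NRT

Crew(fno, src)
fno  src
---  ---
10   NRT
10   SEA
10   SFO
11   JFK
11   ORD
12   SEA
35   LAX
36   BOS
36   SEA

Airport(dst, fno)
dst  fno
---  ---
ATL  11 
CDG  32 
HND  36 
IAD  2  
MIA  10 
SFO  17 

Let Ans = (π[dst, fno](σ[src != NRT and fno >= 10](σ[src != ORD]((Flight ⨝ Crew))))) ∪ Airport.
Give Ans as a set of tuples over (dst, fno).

{(ATL, 11), (CDG, 32), (DEN, 11), (HND, 36), (IAD, 2), (LAX, 11), (MIA, 10), (MIA, 36), (NRT, 36), (SEA, 10), (SFO, 17)}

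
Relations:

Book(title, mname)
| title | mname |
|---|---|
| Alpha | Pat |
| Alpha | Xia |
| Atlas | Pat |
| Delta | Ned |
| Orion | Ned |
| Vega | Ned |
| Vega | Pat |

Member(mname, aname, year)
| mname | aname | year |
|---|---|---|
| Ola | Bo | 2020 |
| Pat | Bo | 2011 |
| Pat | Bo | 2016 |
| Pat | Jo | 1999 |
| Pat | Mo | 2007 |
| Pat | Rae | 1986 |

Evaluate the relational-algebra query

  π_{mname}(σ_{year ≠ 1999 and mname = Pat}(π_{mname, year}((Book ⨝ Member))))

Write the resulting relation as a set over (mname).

Natural join on mname: {(Alpha, Pat, Bo, 2011), (Alpha, Pat, Bo, 2016), (Alpha, Pat, Jo, 1999), (Alpha, Pat, Mo, 2007), (Alpha, Pat, Rae, 1986), (Atlas, Pat, Bo, 2011), (Atlas, Pat, Bo, 2016), (Atlas, Pat, Jo, 1999), (Atlas, Pat, Mo, 2007), (Atlas, Pat, Rae, 1986), (Vega, Pat, Bo, 2011), (Vega, Pat, Bo, 2016), (Vega, Pat, Jo, 1999), (Vega, Pat, Mo, 2007), (Vega, Pat, Rae, 1986)}
Keep only column(s) mname, year (10 duplicate(s) eliminated): {(Pat, 1986), (Pat, 1999), (Pat, 2007), (Pat, 2011), (Pat, 2016)}
Selection year ≠ 1999 and mname = Pat: {(Pat, 1986), (Pat, 2007), (Pat, 2011), (Pat, 2016)}
Keep only column(s) mname (3 duplicate(s) eliminated): {Pat}

{Pat}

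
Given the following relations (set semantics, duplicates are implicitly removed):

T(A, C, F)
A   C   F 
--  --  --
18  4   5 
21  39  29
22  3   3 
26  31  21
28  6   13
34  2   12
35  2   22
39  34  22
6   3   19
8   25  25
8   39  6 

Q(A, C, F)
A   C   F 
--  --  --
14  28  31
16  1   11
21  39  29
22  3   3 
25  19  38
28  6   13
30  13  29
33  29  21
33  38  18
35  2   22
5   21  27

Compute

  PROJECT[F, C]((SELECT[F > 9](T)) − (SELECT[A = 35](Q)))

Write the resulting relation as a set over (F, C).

{(12, 2), (13, 6), (19, 3), (21, 31), (22, 34), (25, 25), (29, 39)}

σ[F > 9]: keep tuples satisfying F > 9 → {(21, 39, 29), (26, 31, 21), (28, 6, 13), (34, 2, 12), (35, 2, 22), (39, 34, 22), (6, 3, 19), (8, 25, 25)}
σ[A = 35]: keep tuples satisfying A = 35 → {(35, 2, 22)}
Taking the difference: {(21, 39, 29), (26, 31, 21), (28, 6, 13), (34, 2, 12), (39, 34, 22), (6, 3, 19), (8, 25, 25)}
π_{F, C} gives {(12, 2), (13, 6), (19, 3), (21, 31), (22, 34), (25, 25), (29, 39)}.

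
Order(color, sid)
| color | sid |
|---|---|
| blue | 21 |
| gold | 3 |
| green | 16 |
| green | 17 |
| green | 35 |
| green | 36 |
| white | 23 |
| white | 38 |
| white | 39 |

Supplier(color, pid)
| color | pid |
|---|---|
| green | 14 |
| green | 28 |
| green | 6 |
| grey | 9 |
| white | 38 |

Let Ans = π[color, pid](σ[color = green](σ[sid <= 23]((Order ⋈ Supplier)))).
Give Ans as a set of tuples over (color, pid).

Natural join on color: {(green, 16, 14), (green, 16, 28), (green, 16, 6), (green, 17, 14), (green, 17, 28), (green, 17, 6), (green, 35, 14), (green, 35, 28), (green, 35, 6), (green, 36, 14), (green, 36, 28), (green, 36, 6), (white, 23, 38), (white, 38, 38), (white, 39, 38)}
Selection sid <= 23: {(green, 16, 14), (green, 16, 28), (green, 16, 6), (green, 17, 14), (green, 17, 28), (green, 17, 6), (white, 23, 38)}
Selection color = green: {(green, 16, 14), (green, 16, 28), (green, 16, 6), (green, 17, 14), (green, 17, 28), (green, 17, 6)}
π_{color, pid} gives {(green, 14), (green, 28), (green, 6)} (3 duplicate(s) eliminated).

{(green, 14), (green, 28), (green, 6)}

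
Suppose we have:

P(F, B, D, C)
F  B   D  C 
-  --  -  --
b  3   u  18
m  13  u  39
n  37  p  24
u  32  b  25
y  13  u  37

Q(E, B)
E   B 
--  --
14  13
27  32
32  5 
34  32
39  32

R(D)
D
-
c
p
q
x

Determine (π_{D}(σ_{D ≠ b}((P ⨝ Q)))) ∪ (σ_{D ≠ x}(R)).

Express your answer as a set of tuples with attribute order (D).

Joining P and Q on B yields {(m, 13, u, 39, 14), (u, 32, b, 25, 27), (u, 32, b, 25, 34), (u, 32, b, 25, 39), (y, 13, u, 37, 14)}.
Filtering on D ≠ b leaves {(m, 13, u, 39, 14), (y, 13, u, 37, 14)}.
Keep only column(s) D (1 duplicate(s) eliminated): {u}
Filtering on D ≠ x leaves {c, p, q}.
Taking the union: {c, p, q, u}

{c, p, q, u}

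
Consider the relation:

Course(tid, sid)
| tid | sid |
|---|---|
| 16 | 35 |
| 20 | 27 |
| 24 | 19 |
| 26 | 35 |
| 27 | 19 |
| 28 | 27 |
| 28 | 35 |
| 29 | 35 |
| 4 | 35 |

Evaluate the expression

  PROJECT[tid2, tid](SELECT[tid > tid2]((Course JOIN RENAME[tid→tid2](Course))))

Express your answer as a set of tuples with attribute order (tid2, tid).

{(16, 26), (16, 28), (16, 29), (20, 28), (24, 27), (26, 28), (26, 29), (28, 29), (4, 16), (4, 26), (4, 28), (4, 29)}

ρ[tid→tid2]: schema becomes (tid2, sid); tuples unchanged.
Course ⋈ RENAME[tid→tid2](Course) (natural join on sid): {(16, 35, 16), (16, 35, 26), (16, 35, 28), (16, 35, 29), (16, 35, 4), (20, 27, 20), (20, 27, 28), (24, 19, 24), (24, 19, 27), (26, 35, 16), (26, 35, 26), (26, 35, 28), (26, 35, 29), (26, 35, 4), (27, 19, 24), (27, 19, 27), (28, 27, 20), (28, 27, 28), (28, 35, 16), (28, 35, 26), (28, 35, 28), (28, 35, 29), (28, 35, 4), (29, 35, 16), (29, 35, 26), (29, 35, 28), (29, 35, 29), (29, 35, 4), (4, 35, 16), (4, 35, 26), (4, 35, 28), (4, 35, 29), (4, 35, 4)}
σ[tid > tid2]: keep tuples satisfying tid > tid2 → {(16, 35, 4), (26, 35, 16), (26, 35, 4), (27, 19, 24), (28, 27, 20), (28, 35, 16), (28, 35, 26), (28, 35, 4), (29, 35, 16), (29, 35, 26), (29, 35, 28), (29, 35, 4)}
Keep only column(s) tid2, tid: {(16, 26), (16, 28), (16, 29), (20, 28), (24, 27), (26, 28), (26, 29), (28, 29), (4, 16), (4, 26), (4, 28), (4, 29)}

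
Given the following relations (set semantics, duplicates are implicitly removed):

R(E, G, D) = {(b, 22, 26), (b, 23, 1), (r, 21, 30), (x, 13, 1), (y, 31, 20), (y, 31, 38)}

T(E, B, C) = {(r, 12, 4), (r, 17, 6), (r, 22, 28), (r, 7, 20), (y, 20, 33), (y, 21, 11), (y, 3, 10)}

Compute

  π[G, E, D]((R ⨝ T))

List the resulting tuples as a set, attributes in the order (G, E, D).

{(21, r, 30), (31, y, 20), (31, y, 38)}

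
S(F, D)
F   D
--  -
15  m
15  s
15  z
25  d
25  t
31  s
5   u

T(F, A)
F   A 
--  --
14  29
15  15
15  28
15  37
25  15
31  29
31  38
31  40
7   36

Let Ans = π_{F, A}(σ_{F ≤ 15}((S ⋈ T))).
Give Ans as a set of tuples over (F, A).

Natural join on F: {(15, m, 15), (15, m, 28), (15, m, 37), (15, s, 15), (15, s, 28), (15, s, 37), (15, z, 15), (15, z, 28), (15, z, 37), (25, d, 15), (25, t, 15), (31, s, 29), (31, s, 38), (31, s, 40)}
σ[F ≤ 15]: keep tuples satisfying F ≤ 15 → {(15, m, 15), (15, m, 28), (15, m, 37), (15, s, 15), (15, s, 28), (15, s, 37), (15, z, 15), (15, z, 28), (15, z, 37)}
Keep only column(s) F, A (6 duplicate(s) eliminated): {(15, 15), (15, 28), (15, 37)}

{(15, 15), (15, 28), (15, 37)}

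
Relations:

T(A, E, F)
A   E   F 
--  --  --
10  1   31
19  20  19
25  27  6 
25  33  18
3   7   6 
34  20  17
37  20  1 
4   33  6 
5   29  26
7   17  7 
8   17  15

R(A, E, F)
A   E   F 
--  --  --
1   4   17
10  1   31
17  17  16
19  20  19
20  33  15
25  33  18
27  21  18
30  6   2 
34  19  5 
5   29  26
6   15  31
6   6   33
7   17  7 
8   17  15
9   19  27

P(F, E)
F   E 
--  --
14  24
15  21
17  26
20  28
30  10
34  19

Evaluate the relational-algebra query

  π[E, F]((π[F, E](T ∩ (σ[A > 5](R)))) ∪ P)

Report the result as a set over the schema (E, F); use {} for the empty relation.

{(1, 31), (10, 30), (17, 15), (17, 7), (19, 34), (20, 19), (21, 15), (24, 14), (26, 17), (28, 20), (33, 18)}

Apply σ_{A > 5}; surviving tuples: {(10, 1, 31), (17, 17, 16), (19, 20, 19), (20, 33, 15), (25, 33, 18), (27, 21, 18), (30, 6, 2), (34, 19, 5), (6, 15, 31), (6, 6, 33), (7, 17, 7), (8, 17, 15), (9, 19, 27)}
Set intersection of the two operands is {(10, 1, 31), (19, 20, 19), (25, 33, 18), (7, 17, 7), (8, 17, 15)}.
π[F, E]: project onto (F, E) → {(15, 17), (18, 33), (19, 20), (31, 1), (7, 17)}
Set union of the two operands is {(14, 24), (15, 17), (15, 21), (17, 26), (18, 33), (19, 20), (20, 28), (30, 10), (31, 1), (34, 19), (7, 17)}.
π[E, F]: project onto (E, F) → {(1, 31), (10, 30), (17, 15), (17, 7), (19, 34), (20, 19), (21, 15), (24, 14), (26, 17), (28, 20), (33, 18)}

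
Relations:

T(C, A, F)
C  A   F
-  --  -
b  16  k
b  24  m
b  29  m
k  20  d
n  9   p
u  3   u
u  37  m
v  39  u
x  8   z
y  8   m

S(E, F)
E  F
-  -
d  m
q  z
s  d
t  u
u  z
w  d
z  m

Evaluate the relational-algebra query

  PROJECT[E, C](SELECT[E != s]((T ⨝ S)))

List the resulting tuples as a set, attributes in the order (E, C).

{(d, b), (d, u), (d, y), (q, x), (t, u), (t, v), (u, x), (w, k), (z, b), (z, u), (z, y)}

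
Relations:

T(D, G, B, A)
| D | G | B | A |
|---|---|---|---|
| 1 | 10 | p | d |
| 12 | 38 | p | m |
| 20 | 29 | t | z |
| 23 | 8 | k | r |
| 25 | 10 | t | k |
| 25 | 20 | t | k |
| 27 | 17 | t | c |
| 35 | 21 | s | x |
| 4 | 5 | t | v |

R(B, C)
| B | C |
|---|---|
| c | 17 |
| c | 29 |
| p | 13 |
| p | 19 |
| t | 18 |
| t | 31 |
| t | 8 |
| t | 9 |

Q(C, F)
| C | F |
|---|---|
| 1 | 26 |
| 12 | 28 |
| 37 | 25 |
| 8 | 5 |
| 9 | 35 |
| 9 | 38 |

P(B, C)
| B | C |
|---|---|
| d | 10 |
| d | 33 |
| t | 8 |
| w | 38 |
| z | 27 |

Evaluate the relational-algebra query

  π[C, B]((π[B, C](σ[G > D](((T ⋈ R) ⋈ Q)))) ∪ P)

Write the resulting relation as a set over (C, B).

{(10, d), (27, z), (33, d), (38, w), (8, t), (9, t)}

T ⋈ R (natural join on B): {(1, 10, p, d, 13), (1, 10, p, d, 19), (12, 38, p, m, 13), (12, 38, p, m, 19), (20, 29, t, z, 18), (20, 29, t, z, 31), (20, 29, t, z, 8), (20, 29, t, z, 9), (25, 10, t, k, 18), (25, 10, t, k, 31), (25, 10, t, k, 8), (25, 10, t, k, 9), (25, 20, t, k, 18), (25, 20, t, k, 31), (25, 20, t, k, 8), (25, 20, t, k, 9), (27, 17, t, c, 18), (27, 17, t, c, 31), (27, 17, t, c, 8), (27, 17, t, c, 9), (4, 5, t, v, 18), (4, 5, t, v, 31), (4, 5, t, v, 8), (4, 5, t, v, 9)}
(T ⋈ R) ⋈ Q (natural join on C): {(20, 29, t, z, 8, 5), (20, 29, t, z, 9, 35), (20, 29, t, z, 9, 38), (25, 10, t, k, 8, 5), (25, 10, t, k, 9, 35), (25, 10, t, k, 9, 38), (25, 20, t, k, 8, 5), (25, 20, t, k, 9, 35), (25, 20, t, k, 9, 38), (27, 17, t, c, 8, 5), (27, 17, t, c, 9, 35), (27, 17, t, c, 9, 38), (4, 5, t, v, 8, 5), (4, 5, t, v, 9, 35), (4, 5, t, v, 9, 38)}
Selection G > D: {(20, 29, t, z, 8, 5), (20, 29, t, z, 9, 35), (20, 29, t, z, 9, 38), (4, 5, t, v, 8, 5), (4, 5, t, v, 9, 35), (4, 5, t, v, 9, 38)}
π_{B, C} gives {(t, 8), (t, 9)} (4 duplicate(s) eliminated).
Union: {(t, 8), (t, 9)} with {(d, 10), (d, 33), (t, 8), (w, 38), (z, 27)} → {(d, 10), (d, 33), (t, 8), (t, 9), (w, 38), (z, 27)}
π_{C, B} gives {(10, d), (27, z), (33, d), (38, w), (8, t), (9, t)}.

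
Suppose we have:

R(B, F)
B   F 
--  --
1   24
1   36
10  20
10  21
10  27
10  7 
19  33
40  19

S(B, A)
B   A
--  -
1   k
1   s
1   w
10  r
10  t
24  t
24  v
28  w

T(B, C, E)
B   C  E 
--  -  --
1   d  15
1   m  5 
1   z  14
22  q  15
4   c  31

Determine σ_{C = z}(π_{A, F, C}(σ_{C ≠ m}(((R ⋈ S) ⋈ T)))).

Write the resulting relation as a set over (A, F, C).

{(k, 24, z), (k, 36, z), (s, 24, z), (s, 36, z), (w, 24, z), (w, 36, z)}

Natural join on B: {(1, 24, k), (1, 24, s), (1, 24, w), (1, 36, k), (1, 36, s), (1, 36, w), (10, 20, r), (10, 20, t), (10, 21, r), (10, 21, t), (10, 27, r), (10, 27, t), (10, 7, r), (10, 7, t)}
Natural join on B: {(1, 24, k, d, 15), (1, 24, k, m, 5), (1, 24, k, z, 14), (1, 24, s, d, 15), (1, 24, s, m, 5), (1, 24, s, z, 14), (1, 24, w, d, 15), (1, 24, w, m, 5), (1, 24, w, z, 14), (1, 36, k, d, 15), (1, 36, k, m, 5), (1, 36, k, z, 14), (1, 36, s, d, 15), (1, 36, s, m, 5), (1, 36, s, z, 14), (1, 36, w, d, 15), (1, 36, w, m, 5), (1, 36, w, z, 14)}
Apply σ_{C ≠ m}; surviving tuples: {(1, 24, k, d, 15), (1, 24, k, z, 14), (1, 24, s, d, 15), (1, 24, s, z, 14), (1, 24, w, d, 15), (1, 24, w, z, 14), (1, 36, k, d, 15), (1, 36, k, z, 14), (1, 36, s, d, 15), (1, 36, s, z, 14), (1, 36, w, d, 15), (1, 36, w, z, 14)}
Keep only column(s) A, F, C: {(k, 24, d), (k, 24, z), (k, 36, d), (k, 36, z), (s, 24, d), (s, 24, z), (s, 36, d), (s, 36, z), (w, 24, d), (w, 24, z), (w, 36, d), (w, 36, z)}
Apply σ_{C = z}; surviving tuples: {(k, 24, z), (k, 36, z), (s, 24, z), (s, 36, z), (w, 24, z), (w, 36, z)}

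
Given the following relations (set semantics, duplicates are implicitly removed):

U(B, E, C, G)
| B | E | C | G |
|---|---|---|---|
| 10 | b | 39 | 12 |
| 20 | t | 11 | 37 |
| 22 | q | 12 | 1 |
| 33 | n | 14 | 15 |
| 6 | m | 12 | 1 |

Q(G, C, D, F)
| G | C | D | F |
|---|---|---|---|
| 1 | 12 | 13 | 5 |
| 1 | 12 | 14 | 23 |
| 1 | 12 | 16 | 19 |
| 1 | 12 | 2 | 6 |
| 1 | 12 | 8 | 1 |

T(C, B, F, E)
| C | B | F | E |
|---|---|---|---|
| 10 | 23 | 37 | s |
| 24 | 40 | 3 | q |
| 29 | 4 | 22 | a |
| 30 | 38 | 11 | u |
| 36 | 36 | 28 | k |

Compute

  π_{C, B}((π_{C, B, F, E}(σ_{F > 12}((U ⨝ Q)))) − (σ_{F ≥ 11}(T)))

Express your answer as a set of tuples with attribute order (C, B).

U ⋈ Q (natural join on C, G): {(22, q, 12, 1, 13, 5), (22, q, 12, 1, 14, 23), (22, q, 12, 1, 16, 19), (22, q, 12, 1, 2, 6), (22, q, 12, 1, 8, 1), (6, m, 12, 1, 13, 5), (6, m, 12, 1, 14, 23), (6, m, 12, 1, 16, 19), (6, m, 12, 1, 2, 6), (6, m, 12, 1, 8, 1)}
Selection F > 12: {(22, q, 12, 1, 14, 23), (22, q, 12, 1, 16, 19), (6, m, 12, 1, 14, 23), (6, m, 12, 1, 16, 19)}
π[C, B, F, E]: project onto (C, B, F, E) → {(12, 22, 19, q), (12, 22, 23, q), (12, 6, 19, m), (12, 6, 23, m)}
Selection F ≥ 11: {(10, 23, 37, s), (29, 4, 22, a), (30, 38, 11, u), (36, 36, 28, k)}
Taking the difference: {(12, 22, 19, q), (12, 22, 23, q), (12, 6, 19, m), (12, 6, 23, m)}
π[C, B]: project onto (C, B) (2 duplicate(s) eliminated) → {(12, 22), (12, 6)}

{(12, 22), (12, 6)}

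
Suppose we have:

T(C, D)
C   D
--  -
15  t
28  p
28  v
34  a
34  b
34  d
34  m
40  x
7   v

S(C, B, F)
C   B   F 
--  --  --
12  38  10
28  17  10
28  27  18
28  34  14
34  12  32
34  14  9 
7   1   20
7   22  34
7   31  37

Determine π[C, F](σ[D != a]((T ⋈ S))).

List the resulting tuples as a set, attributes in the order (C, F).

{(28, 10), (28, 14), (28, 18), (34, 32), (34, 9), (7, 20), (7, 34), (7, 37)}

Natural join on C: {(28, p, 17, 10), (28, p, 27, 18), (28, p, 34, 14), (28, v, 17, 10), (28, v, 27, 18), (28, v, 34, 14), (34, a, 12, 32), (34, a, 14, 9), (34, b, 12, 32), (34, b, 14, 9), (34, d, 12, 32), (34, d, 14, 9), (34, m, 12, 32), (34, m, 14, 9), (7, v, 1, 20), (7, v, 22, 34), (7, v, 31, 37)}
Apply σ_{D != a}; surviving tuples: {(28, p, 17, 10), (28, p, 27, 18), (28, p, 34, 14), (28, v, 17, 10), (28, v, 27, 18), (28, v, 34, 14), (34, b, 12, 32), (34, b, 14, 9), (34, d, 12, 32), (34, d, 14, 9), (34, m, 12, 32), (34, m, 14, 9), (7, v, 1, 20), (7, v, 22, 34), (7, v, 31, 37)}
π[C, F]: project onto (C, F) (7 duplicate(s) eliminated) → {(28, 10), (28, 14), (28, 18), (34, 32), (34, 9), (7, 20), (7, 34), (7, 37)}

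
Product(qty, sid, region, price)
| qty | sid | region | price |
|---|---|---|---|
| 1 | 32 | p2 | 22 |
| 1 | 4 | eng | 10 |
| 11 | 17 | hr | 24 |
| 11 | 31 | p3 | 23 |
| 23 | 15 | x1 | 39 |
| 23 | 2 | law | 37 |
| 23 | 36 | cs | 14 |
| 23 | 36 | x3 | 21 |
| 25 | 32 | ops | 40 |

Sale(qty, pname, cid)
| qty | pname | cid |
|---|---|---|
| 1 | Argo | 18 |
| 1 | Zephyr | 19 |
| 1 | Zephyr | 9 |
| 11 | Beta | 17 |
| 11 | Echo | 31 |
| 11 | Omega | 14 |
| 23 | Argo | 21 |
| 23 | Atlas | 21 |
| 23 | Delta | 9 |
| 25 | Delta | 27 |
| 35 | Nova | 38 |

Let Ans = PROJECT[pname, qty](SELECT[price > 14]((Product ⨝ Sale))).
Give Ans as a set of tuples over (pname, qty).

Product ⋈ Sale (natural join on qty): {(1, 32, p2, 22, Argo, 18), (1, 32, p2, 22, Zephyr, 19), (1, 32, p2, 22, Zephyr, 9), (1, 4, eng, 10, Argo, 18), (1, 4, eng, 10, Zephyr, 19), (1, 4, eng, 10, Zephyr, 9), (11, 17, hr, 24, Beta, 17), (11, 17, hr, 24, Echo, 31), (11, 17, hr, 24, Omega, 14), (11, 31, p3, 23, Beta, 17), (11, 31, p3, 23, Echo, 31), (11, 31, p3, 23, Omega, 14), (23, 15, x1, 39, Argo, 21), (23, 15, x1, 39, Atlas, 21), (23, 15, x1, 39, Delta, 9), (23, 2, law, 37, Argo, 21), (23, 2, law, 37, Atlas, 21), (23, 2, law, 37, Delta, 9), (23, 36, cs, 14, Argo, 21), (23, 36, cs, 14, Atlas, 21), (23, 36, cs, 14, Delta, 9), (23, 36, x3, 21, Argo, 21), (23, 36, x3, 21, Atlas, 21), (23, 36, x3, 21, Delta, 9), (25, 32, ops, 40, Delta, 27)}
Selection price > 14: {(1, 32, p2, 22, Argo, 18), (1, 32, p2, 22, Zephyr, 19), (1, 32, p2, 22, Zephyr, 9), (11, 17, hr, 24, Beta, 17), (11, 17, hr, 24, Echo, 31), (11, 17, hr, 24, Omega, 14), (11, 31, p3, 23, Beta, 17), (11, 31, p3, 23, Echo, 31), (11, 31, p3, 23, Omega, 14), (23, 15, x1, 39, Argo, 21), (23, 15, x1, 39, Atlas, 21), (23, 15, x1, 39, Delta, 9), (23, 2, law, 37, Argo, 21), (23, 2, law, 37, Atlas, 21), (23, 2, law, 37, Delta, 9), (23, 36, x3, 21, Argo, 21), (23, 36, x3, 21, Atlas, 21), (23, 36, x3, 21, Delta, 9), (25, 32, ops, 40, Delta, 27)}
Keep only column(s) pname, qty (10 duplicate(s) eliminated): {(Argo, 1), (Argo, 23), (Atlas, 23), (Beta, 11), (Delta, 23), (Delta, 25), (Echo, 11), (Omega, 11), (Zephyr, 1)}

{(Argo, 1), (Argo, 23), (Atlas, 23), (Beta, 11), (Delta, 23), (Delta, 25), (Echo, 11), (Omega, 11), (Zephyr, 1)}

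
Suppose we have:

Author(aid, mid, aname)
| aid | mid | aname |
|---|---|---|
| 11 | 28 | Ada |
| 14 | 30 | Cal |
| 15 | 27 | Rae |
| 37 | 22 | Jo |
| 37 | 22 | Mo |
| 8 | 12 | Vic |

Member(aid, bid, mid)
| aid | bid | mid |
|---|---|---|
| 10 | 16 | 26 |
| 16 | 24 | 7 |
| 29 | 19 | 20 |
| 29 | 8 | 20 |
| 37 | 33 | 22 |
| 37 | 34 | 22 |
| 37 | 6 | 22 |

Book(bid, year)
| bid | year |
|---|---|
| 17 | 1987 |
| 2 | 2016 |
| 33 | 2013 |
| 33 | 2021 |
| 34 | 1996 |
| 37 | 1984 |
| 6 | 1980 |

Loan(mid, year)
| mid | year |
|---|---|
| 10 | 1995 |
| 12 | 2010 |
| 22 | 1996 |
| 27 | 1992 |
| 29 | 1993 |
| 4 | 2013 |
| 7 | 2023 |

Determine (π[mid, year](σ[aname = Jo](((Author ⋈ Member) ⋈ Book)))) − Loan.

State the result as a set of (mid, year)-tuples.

Author ⋈ Member (natural join on aid, mid): {(37, 22, Jo, 33), (37, 22, Jo, 34), (37, 22, Jo, 6), (37, 22, Mo, 33), (37, 22, Mo, 34), (37, 22, Mo, 6)}
(Author ⋈ Member) ⋈ Book (natural join on bid): {(37, 22, Jo, 33, 2013), (37, 22, Jo, 33, 2021), (37, 22, Jo, 34, 1996), (37, 22, Jo, 6, 1980), (37, 22, Mo, 33, 2013), (37, 22, Mo, 33, 2021), (37, 22, Mo, 34, 1996), (37, 22, Mo, 6, 1980)}
Selection aname = Jo: {(37, 22, Jo, 33, 2013), (37, 22, Jo, 33, 2021), (37, 22, Jo, 34, 1996), (37, 22, Jo, 6, 1980)}
π[mid, year]: project onto (mid, year) → {(22, 1980), (22, 1996), (22, 2013), (22, 2021)}
Taking the difference: {(22, 1980), (22, 2013), (22, 2021)}

{(22, 1980), (22, 2013), (22, 2021)}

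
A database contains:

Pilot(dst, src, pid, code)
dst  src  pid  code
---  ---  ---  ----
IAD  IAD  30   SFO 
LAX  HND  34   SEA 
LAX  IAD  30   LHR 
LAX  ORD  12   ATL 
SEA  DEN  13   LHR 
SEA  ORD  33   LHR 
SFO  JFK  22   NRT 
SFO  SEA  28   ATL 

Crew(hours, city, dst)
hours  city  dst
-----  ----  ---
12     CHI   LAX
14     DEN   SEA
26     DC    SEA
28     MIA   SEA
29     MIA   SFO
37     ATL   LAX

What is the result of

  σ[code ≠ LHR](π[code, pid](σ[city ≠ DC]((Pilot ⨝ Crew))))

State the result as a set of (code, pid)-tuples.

{(ATL, 12), (ATL, 28), (NRT, 22), (SEA, 34)}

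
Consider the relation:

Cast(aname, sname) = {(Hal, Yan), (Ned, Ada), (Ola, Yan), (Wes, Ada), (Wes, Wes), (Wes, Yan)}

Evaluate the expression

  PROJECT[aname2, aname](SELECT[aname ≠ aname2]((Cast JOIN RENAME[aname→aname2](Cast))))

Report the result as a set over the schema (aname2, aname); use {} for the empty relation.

ρ[aname→aname2]: schema becomes (aname2, sname); tuples unchanged.
Natural join on sname: {(Hal, Yan, Hal), (Hal, Yan, Ola), (Hal, Yan, Wes), (Ned, Ada, Ned), (Ned, Ada, Wes), (Ola, Yan, Hal), (Ola, Yan, Ola), (Ola, Yan, Wes), (Wes, Ada, Ned), (Wes, Ada, Wes), (Wes, Wes, Wes), (Wes, Yan, Hal), (Wes, Yan, Ola), (Wes, Yan, Wes)}
Selection aname ≠ aname2: {(Hal, Yan, Ola), (Hal, Yan, Wes), (Ned, Ada, Wes), (Ola, Yan, Hal), (Ola, Yan, Wes), (Wes, Ada, Ned), (Wes, Yan, Hal), (Wes, Yan, Ola)}
Projecting to aname2, aname: {(Hal, Ola), (Hal, Wes), (Ned, Wes), (Ola, Hal), (Ola, Wes), (Wes, Hal), (Wes, Ned), (Wes, Ola)}

{(Hal, Ola), (Hal, Wes), (Ned, Wes), (Ola, Hal), (Ola, Wes), (Wes, Hal), (Wes, Ned), (Wes, Ola)}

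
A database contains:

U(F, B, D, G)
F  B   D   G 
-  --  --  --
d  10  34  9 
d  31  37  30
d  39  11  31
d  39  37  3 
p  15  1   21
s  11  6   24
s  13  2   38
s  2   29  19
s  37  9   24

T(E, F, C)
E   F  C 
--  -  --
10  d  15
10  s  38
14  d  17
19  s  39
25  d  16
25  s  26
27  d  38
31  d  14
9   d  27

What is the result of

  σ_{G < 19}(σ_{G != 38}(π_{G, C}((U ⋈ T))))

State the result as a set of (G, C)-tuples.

{(3, 14), (3, 15), (3, 16), (3, 17), (3, 27), (3, 38), (9, 14), (9, 15), (9, 16), (9, 17), (9, 27), (9, 38)}

Joining U and T on F yields {(d, 10, 34, 9, 10, 15), (d, 10, 34, 9, 14, 17), (d, 10, 34, 9, 25, 16), (d, 10, 34, 9, 27, 38), (d, 10, 34, 9, 31, 14), (d, 10, 34, 9, 9, 27), (d, 31, 37, 30, 10, 15), (d, 31, 37, 30, 14, 17), (d, 31, 37, 30, 25, 16), (d, 31, 37, 30, 27, 38), (d, 31, 37, 30, 31, 14), (d, 31, 37, 30, 9, 27), (d, 39, 11, 31, 10, 15), (d, 39, 11, 31, 14, 17), (d, 39, 11, 31, 25, 16), (d, 39, 11, 31, 27, 38), (d, 39, 11, 31, 31, 14), (d, 39, 11, 31, 9, 27), (d, 39, 37, 3, 10, 15), (d, 39, 37, 3, 14, 17), (d, 39, 37, 3, 25, 16), (d, 39, 37, 3, 27, 38), (d, 39, 37, 3, 31, 14), (d, 39, 37, 3, 9, 27), (s, 11, 6, 24, 10, 38), (s, 11, 6, 24, 19, 39), (s, 11, 6, 24, 25, 26), (s, 13, 2, 38, 10, 38), (s, 13, 2, 38, 19, 39), (s, 13, 2, 38, 25, 26), (s, 2, 29, 19, 10, 38), (s, 2, 29, 19, 19, 39), (s, 2, 29, 19, 25, 26), (s, 37, 9, 24, 10, 38), (s, 37, 9, 24, 19, 39), (s, 37, 9, 24, 25, 26)}.
π_{G, C} gives {(19, 26), (19, 38), (19, 39), (24, 26), (24, 38), (24, 39), (3, 14), (3, 15), (3, 16), (3, 17), (3, 27), (3, 38), (30, 14), (30, 15), (30, 16), (30, 17), (30, 27), (30, 38), (31, 14), (31, 15), (31, 16), (31, 17), (31, 27), (31, 38), (38, 26), (38, 38), (38, 39), (9, 14), (9, 15), (9, 16), (9, 17), (9, 27), (9, 38)} (3 duplicate(s) eliminated).
Apply σ_{G != 38}; surviving tuples: {(19, 26), (19, 38), (19, 39), (24, 26), (24, 38), (24, 39), (3, 14), (3, 15), (3, 16), (3, 17), (3, 27), (3, 38), (30, 14), (30, 15), (30, 16), (30, 17), (30, 27), (30, 38), (31, 14), (31, 15), (31, 16), (31, 17), (31, 27), (31, 38), (9, 14), (9, 15), (9, 16), (9, 17), (9, 27), (9, 38)}
Apply σ_{G < 19}; surviving tuples: {(3, 14), (3, 15), (3, 16), (3, 17), (3, 27), (3, 38), (9, 14), (9, 15), (9, 16), (9, 17), (9, 27), (9, 38)}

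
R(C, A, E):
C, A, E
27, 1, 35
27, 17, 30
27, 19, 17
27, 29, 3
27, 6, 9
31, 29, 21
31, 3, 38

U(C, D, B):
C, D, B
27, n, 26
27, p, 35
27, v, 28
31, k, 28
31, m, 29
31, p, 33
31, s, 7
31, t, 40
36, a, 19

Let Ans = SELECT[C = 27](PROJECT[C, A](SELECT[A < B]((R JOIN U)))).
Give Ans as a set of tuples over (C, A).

{(27, 1), (27, 17), (27, 19), (27, 29), (27, 6)}

R ⋈ U (natural join on C): {(27, 1, 35, n, 26), (27, 1, 35, p, 35), (27, 1, 35, v, 28), (27, 17, 30, n, 26), (27, 17, 30, p, 35), (27, 17, 30, v, 28), (27, 19, 17, n, 26), (27, 19, 17, p, 35), (27, 19, 17, v, 28), (27, 29, 3, n, 26), (27, 29, 3, p, 35), (27, 29, 3, v, 28), (27, 6, 9, n, 26), (27, 6, 9, p, 35), (27, 6, 9, v, 28), (31, 29, 21, k, 28), (31, 29, 21, m, 29), (31, 29, 21, p, 33), (31, 29, 21, s, 7), (31, 29, 21, t, 40), (31, 3, 38, k, 28), (31, 3, 38, m, 29), (31, 3, 38, p, 33), (31, 3, 38, s, 7), (31, 3, 38, t, 40)}
σ[A < B]: keep tuples satisfying A < B → {(27, 1, 35, n, 26), (27, 1, 35, p, 35), (27, 1, 35, v, 28), (27, 17, 30, n, 26), (27, 17, 30, p, 35), (27, 17, 30, v, 28), (27, 19, 17, n, 26), (27, 19, 17, p, 35), (27, 19, 17, v, 28), (27, 29, 3, p, 35), (27, 6, 9, n, 26), (27, 6, 9, p, 35), (27, 6, 9, v, 28), (31, 29, 21, p, 33), (31, 29, 21, t, 40), (31, 3, 38, k, 28), (31, 3, 38, m, 29), (31, 3, 38, p, 33), (31, 3, 38, s, 7), (31, 3, 38, t, 40)}
π_{C, A} gives {(27, 1), (27, 17), (27, 19), (27, 29), (27, 6), (31, 29), (31, 3)} (13 duplicate(s) eliminated).
σ[C = 27]: keep tuples satisfying C = 27 → {(27, 1), (27, 17), (27, 19), (27, 29), (27, 6)}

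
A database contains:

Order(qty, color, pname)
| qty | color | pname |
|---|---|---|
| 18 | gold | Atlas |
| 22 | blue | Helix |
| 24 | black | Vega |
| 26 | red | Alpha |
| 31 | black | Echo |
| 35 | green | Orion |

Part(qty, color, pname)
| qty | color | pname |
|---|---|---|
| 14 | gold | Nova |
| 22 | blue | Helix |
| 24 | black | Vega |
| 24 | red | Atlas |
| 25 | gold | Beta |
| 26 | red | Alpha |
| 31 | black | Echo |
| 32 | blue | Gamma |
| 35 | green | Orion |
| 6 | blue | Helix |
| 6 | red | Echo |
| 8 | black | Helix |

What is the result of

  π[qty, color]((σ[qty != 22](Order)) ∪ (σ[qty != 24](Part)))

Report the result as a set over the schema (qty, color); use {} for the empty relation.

Apply σ_{qty != 22}; surviving tuples: {(18, gold, Atlas), (24, black, Vega), (26, red, Alpha), (31, black, Echo), (35, green, Orion)}
Apply σ_{qty != 24}; surviving tuples: {(14, gold, Nova), (22, blue, Helix), (25, gold, Beta), (26, red, Alpha), (31, black, Echo), (32, blue, Gamma), (35, green, Orion), (6, blue, Helix), (6, red, Echo), (8, black, Helix)}
Union: {(18, gold, Atlas), (24, black, Vega), (26, red, Alpha), (31, black, Echo), (35, green, Orion)} with {(14, gold, Nova), (22, blue, Helix), (25, gold, Beta), (26, red, Alpha), (31, black, Echo), (32, blue, Gamma), (35, green, Orion), (6, blue, Helix), (6, red, Echo), (8, black, Helix)} → {(14, gold, Nova), (18, gold, Atlas), (22, blue, Helix), (24, black, Vega), (25, gold, Beta), (26, red, Alpha), (31, black, Echo), (32, blue, Gamma), (35, green, Orion), (6, blue, Helix), (6, red, Echo), (8, black, Helix)}
Keep only column(s) qty, color: {(14, gold), (18, gold), (22, blue), (24, black), (25, gold), (26, red), (31, black), (32, blue), (35, green), (6, blue), (6, red), (8, black)}

{(14, gold), (18, gold), (22, blue), (24, black), (25, gold), (26, red), (31, black), (32, blue), (35, green), (6, blue), (6, red), (8, black)}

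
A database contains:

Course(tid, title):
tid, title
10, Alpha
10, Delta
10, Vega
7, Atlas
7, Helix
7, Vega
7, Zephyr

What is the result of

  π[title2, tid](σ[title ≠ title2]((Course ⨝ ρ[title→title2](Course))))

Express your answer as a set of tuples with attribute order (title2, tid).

ρ[title→title2]: schema becomes (tid, title2); tuples unchanged.
Natural join on tid: {(10, Alpha, Alpha), (10, Alpha, Delta), (10, Alpha, Vega), (10, Delta, Alpha), (10, Delta, Delta), (10, Delta, Vega), (10, Vega, Alpha), (10, Vega, Delta), (10, Vega, Vega), (7, Atlas, Atlas), (7, Atlas, Helix), (7, Atlas, Vega), (7, Atlas, Zephyr), (7, Helix, Atlas), (7, Helix, Helix), (7, Helix, Vega), (7, Helix, Zephyr), (7, Vega, Atlas), (7, Vega, Helix), (7, Vega, Vega), (7, Vega, Zephyr), (7, Zephyr, Atlas), (7, Zephyr, Helix), (7, Zephyr, Vega), (7, Zephyr, Zephyr)}
Selection title ≠ title2: {(10, Alpha, Delta), (10, Alpha, Vega), (10, Delta, Alpha), (10, Delta, Vega), (10, Vega, Alpha), (10, Vega, Delta), (7, Atlas, Helix), (7, Atlas, Vega), (7, Atlas, Zephyr), (7, Helix, Atlas), (7, Helix, Vega), (7, Helix, Zephyr), (7, Vega, Atlas), (7, Vega, Helix), (7, Vega, Zephyr), (7, Zephyr, Atlas), (7, Zephyr, Helix), (7, Zephyr, Vega)}
Projecting to title2, tid (11 duplicate(s) eliminated): {(Alpha, 10), (Atlas, 7), (Delta, 10), (Helix, 7), (Vega, 10), (Vega, 7), (Zephyr, 7)}

{(Alpha, 10), (Atlas, 7), (Delta, 10), (Helix, 7), (Vega, 10), (Vega, 7), (Zephyr, 7)}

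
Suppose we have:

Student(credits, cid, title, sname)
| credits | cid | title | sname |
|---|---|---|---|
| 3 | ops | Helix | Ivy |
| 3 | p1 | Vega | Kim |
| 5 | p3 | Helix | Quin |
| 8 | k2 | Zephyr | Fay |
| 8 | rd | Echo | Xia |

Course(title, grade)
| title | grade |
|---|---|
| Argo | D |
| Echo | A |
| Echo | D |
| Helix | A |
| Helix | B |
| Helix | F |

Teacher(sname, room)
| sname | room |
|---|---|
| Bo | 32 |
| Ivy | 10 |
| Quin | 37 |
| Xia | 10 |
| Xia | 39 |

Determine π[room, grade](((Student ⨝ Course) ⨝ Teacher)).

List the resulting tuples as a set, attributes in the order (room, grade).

Student ⋈ Course (natural join on title): {(3, ops, Helix, Ivy, A), (3, ops, Helix, Ivy, B), (3, ops, Helix, Ivy, F), (5, p3, Helix, Quin, A), (5, p3, Helix, Quin, B), (5, p3, Helix, Quin, F), (8, rd, Echo, Xia, A), (8, rd, Echo, Xia, D)}
(Student ⨝ Course) ⋈ Teacher (natural join on sname): {(3, ops, Helix, Ivy, A, 10), (3, ops, Helix, Ivy, B, 10), (3, ops, Helix, Ivy, F, 10), (5, p3, Helix, Quin, A, 37), (5, p3, Helix, Quin, B, 37), (5, p3, Helix, Quin, F, 37), (8, rd, Echo, Xia, A, 10), (8, rd, Echo, Xia, A, 39), (8, rd, Echo, Xia, D, 10), (8, rd, Echo, Xia, D, 39)}
π_{room, grade} gives {(10, A), (10, B), (10, D), (10, F), (37, A), (37, B), (37, F), (39, A), (39, D)} (1 duplicate(s) eliminated).

{(10, A), (10, B), (10, D), (10, F), (37, A), (37, B), (37, F), (39, A), (39, D)}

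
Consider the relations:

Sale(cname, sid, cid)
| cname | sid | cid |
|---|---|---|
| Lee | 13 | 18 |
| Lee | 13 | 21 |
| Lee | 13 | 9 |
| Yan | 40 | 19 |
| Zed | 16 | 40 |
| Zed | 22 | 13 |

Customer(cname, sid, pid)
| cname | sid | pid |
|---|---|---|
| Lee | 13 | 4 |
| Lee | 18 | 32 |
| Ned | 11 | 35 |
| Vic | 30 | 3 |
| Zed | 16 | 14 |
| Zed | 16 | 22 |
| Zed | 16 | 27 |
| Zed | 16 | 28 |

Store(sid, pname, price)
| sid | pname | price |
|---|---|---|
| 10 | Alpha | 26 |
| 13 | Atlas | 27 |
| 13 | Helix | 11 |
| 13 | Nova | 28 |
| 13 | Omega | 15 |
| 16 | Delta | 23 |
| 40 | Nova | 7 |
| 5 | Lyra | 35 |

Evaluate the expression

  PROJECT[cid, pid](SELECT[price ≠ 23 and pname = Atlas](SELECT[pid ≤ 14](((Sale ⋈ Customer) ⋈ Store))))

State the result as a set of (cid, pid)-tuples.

Joining Sale and Customer on cname, sid yields {(Lee, 13, 18, 4), (Lee, 13, 21, 4), (Lee, 13, 9, 4), (Zed, 16, 40, 14), (Zed, 16, 40, 22), (Zed, 16, 40, 27), (Zed, 16, 40, 28)}.
Joining (Sale ⋈ Customer) and Store on sid yields {(Lee, 13, 18, 4, Atlas, 27), (Lee, 13, 18, 4, Helix, 11), (Lee, 13, 18, 4, Nova, 28), (Lee, 13, 18, 4, Omega, 15), (Lee, 13, 21, 4, Atlas, 27), (Lee, 13, 21, 4, Helix, 11), (Lee, 13, 21, 4, Nova, 28), (Lee, 13, 21, 4, Omega, 15), (Lee, 13, 9, 4, Atlas, 27), (Lee, 13, 9, 4, Helix, 11), (Lee, 13, 9, 4, Nova, 28), (Lee, 13, 9, 4, Omega, 15), (Zed, 16, 40, 14, Delta, 23), (Zed, 16, 40, 22, Delta, 23), (Zed, 16, 40, 27, Delta, 23), (Zed, 16, 40, 28, Delta, 23)}.
Selection pid ≤ 14: {(Lee, 13, 18, 4, Atlas, 27), (Lee, 13, 18, 4, Helix, 11), (Lee, 13, 18, 4, Nova, 28), (Lee, 13, 18, 4, Omega, 15), (Lee, 13, 21, 4, Atlas, 27), (Lee, 13, 21, 4, Helix, 11), (Lee, 13, 21, 4, Nova, 28), (Lee, 13, 21, 4, Omega, 15), (Lee, 13, 9, 4, Atlas, 27), (Lee, 13, 9, 4, Helix, 11), (Lee, 13, 9, 4, Nova, 28), (Lee, 13, 9, 4, Omega, 15), (Zed, 16, 40, 14, Delta, 23)}
Selection price ≠ 23 and pname = Atlas: {(Lee, 13, 18, 4, Atlas, 27), (Lee, 13, 21, 4, Atlas, 27), (Lee, 13, 9, 4, Atlas, 27)}
π_{cid, pid} gives {(18, 4), (21, 4), (9, 4)}.

{(18, 4), (21, 4), (9, 4)}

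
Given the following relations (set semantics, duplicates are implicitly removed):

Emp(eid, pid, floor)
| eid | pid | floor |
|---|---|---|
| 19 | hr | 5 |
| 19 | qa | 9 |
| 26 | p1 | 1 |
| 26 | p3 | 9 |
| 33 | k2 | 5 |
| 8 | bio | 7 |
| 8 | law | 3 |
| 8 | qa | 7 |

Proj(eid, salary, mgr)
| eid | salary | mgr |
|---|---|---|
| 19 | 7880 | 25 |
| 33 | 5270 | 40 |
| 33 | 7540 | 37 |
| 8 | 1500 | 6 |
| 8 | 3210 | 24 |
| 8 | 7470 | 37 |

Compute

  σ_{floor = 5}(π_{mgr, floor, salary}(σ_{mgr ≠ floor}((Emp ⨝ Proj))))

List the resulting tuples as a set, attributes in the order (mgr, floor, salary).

{(25, 5, 7880), (37, 5, 7540), (40, 5, 5270)}

Emp ⋈ Proj (natural join on eid): {(19, hr, 5, 7880, 25), (19, qa, 9, 7880, 25), (33, k2, 5, 5270, 40), (33, k2, 5, 7540, 37), (8, bio, 7, 1500, 6), (8, bio, 7, 3210, 24), (8, bio, 7, 7470, 37), (8, law, 3, 1500, 6), (8, law, 3, 3210, 24), (8, law, 3, 7470, 37), (8, qa, 7, 1500, 6), (8, qa, 7, 3210, 24), (8, qa, 7, 7470, 37)}
Selection mgr ≠ floor: {(19, hr, 5, 7880, 25), (19, qa, 9, 7880, 25), (33, k2, 5, 5270, 40), (33, k2, 5, 7540, 37), (8, bio, 7, 1500, 6), (8, bio, 7, 3210, 24), (8, bio, 7, 7470, 37), (8, law, 3, 1500, 6), (8, law, 3, 3210, 24), (8, law, 3, 7470, 37), (8, qa, 7, 1500, 6), (8, qa, 7, 3210, 24), (8, qa, 7, 7470, 37)}
π_{mgr, floor, salary} gives {(24, 3, 3210), (24, 7, 3210), (25, 5, 7880), (25, 9, 7880), (37, 3, 7470), (37, 5, 7540), (37, 7, 7470), (40, 5, 5270), (6, 3, 1500), (6, 7, 1500)} (3 duplicate(s) eliminated).
Selection floor = 5: {(25, 5, 7880), (37, 5, 7540), (40, 5, 5270)}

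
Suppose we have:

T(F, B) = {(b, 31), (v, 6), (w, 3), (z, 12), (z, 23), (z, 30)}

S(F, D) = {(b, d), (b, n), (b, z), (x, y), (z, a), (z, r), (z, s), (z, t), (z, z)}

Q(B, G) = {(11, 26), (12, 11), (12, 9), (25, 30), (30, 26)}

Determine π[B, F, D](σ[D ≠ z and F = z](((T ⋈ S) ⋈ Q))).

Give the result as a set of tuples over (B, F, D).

{(12, z, a), (12, z, r), (12, z, s), (12, z, t), (30, z, a), (30, z, r), (30, z, s), (30, z, t)}

T ⋈ S (natural join on F): {(b, 31, d), (b, 31, n), (b, 31, z), (z, 12, a), (z, 12, r), (z, 12, s), (z, 12, t), (z, 12, z), (z, 23, a), (z, 23, r), (z, 23, s), (z, 23, t), (z, 23, z), (z, 30, a), (z, 30, r), (z, 30, s), (z, 30, t), (z, 30, z)}
(T ⋈ S) ⋈ Q (natural join on B): {(z, 12, a, 11), (z, 12, a, 9), (z, 12, r, 11), (z, 12, r, 9), (z, 12, s, 11), (z, 12, s, 9), (z, 12, t, 11), (z, 12, t, 9), (z, 12, z, 11), (z, 12, z, 9), (z, 30, a, 26), (z, 30, r, 26), (z, 30, s, 26), (z, 30, t, 26), (z, 30, z, 26)}
σ[D ≠ z and F = z]: keep tuples satisfying D ≠ z and F = z → {(z, 12, a, 11), (z, 12, a, 9), (z, 12, r, 11), (z, 12, r, 9), (z, 12, s, 11), (z, 12, s, 9), (z, 12, t, 11), (z, 12, t, 9), (z, 30, a, 26), (z, 30, r, 26), (z, 30, s, 26), (z, 30, t, 26)}
Keep only column(s) B, F, D (4 duplicate(s) eliminated): {(12, z, a), (12, z, r), (12, z, s), (12, z, t), (30, z, a), (30, z, r), (30, z, s), (30, z, t)}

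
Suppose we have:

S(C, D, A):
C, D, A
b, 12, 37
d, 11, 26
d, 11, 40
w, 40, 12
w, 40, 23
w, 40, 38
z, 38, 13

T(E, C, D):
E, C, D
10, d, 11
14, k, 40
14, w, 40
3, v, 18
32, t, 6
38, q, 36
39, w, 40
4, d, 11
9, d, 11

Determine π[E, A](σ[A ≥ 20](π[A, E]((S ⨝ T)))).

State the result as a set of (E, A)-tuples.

{(10, 26), (10, 40), (14, 23), (14, 38), (39, 23), (39, 38), (4, 26), (4, 40), (9, 26), (9, 40)}

Joining S and T on C, D yields {(d, 11, 26, 10), (d, 11, 26, 4), (d, 11, 26, 9), (d, 11, 40, 10), (d, 11, 40, 4), (d, 11, 40, 9), (w, 40, 12, 14), (w, 40, 12, 39), (w, 40, 23, 14), (w, 40, 23, 39), (w, 40, 38, 14), (w, 40, 38, 39)}.
π[A, E]: project onto (A, E) → {(12, 14), (12, 39), (23, 14), (23, 39), (26, 10), (26, 4), (26, 9), (38, 14), (38, 39), (40, 10), (40, 4), (40, 9)}
σ[A ≥ 20]: keep tuples satisfying A ≥ 20 → {(23, 14), (23, 39), (26, 10), (26, 4), (26, 9), (38, 14), (38, 39), (40, 10), (40, 4), (40, 9)}
π[E, A]: project onto (E, A) → {(10, 26), (10, 40), (14, 23), (14, 38), (39, 23), (39, 38), (4, 26), (4, 40), (9, 26), (9, 40)}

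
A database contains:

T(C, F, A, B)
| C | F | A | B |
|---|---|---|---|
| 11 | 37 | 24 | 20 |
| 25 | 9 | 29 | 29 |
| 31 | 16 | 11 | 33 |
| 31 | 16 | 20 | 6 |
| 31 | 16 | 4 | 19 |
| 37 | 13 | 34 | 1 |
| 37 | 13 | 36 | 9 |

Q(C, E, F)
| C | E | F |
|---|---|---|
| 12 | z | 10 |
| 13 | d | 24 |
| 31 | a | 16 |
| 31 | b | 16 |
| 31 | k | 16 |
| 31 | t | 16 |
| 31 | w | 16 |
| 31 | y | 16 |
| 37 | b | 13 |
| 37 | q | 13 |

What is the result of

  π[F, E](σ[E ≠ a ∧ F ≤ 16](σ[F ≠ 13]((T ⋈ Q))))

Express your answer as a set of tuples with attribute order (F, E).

{(16, b), (16, k), (16, t), (16, w), (16, y)}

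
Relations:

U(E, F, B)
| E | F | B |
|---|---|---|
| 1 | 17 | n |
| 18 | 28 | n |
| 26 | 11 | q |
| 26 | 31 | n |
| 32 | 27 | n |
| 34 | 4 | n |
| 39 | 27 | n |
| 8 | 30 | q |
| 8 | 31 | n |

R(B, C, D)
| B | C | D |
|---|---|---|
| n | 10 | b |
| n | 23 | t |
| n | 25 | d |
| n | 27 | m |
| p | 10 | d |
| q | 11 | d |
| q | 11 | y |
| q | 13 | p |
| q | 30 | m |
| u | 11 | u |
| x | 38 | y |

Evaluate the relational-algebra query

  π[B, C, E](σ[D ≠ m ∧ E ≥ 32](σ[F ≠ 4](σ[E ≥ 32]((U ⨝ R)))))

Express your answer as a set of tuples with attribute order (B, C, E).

{(n, 10, 32), (n, 10, 39), (n, 23, 32), (n, 23, 39), (n, 25, 32), (n, 25, 39)}

Natural join on B: {(1, 17, n, 10, b), (1, 17, n, 23, t), (1, 17, n, 25, d), (1, 17, n, 27, m), (18, 28, n, 10, b), (18, 28, n, 23, t), (18, 28, n, 25, d), (18, 28, n, 27, m), (26, 11, q, 11, d), (26, 11, q, 11, y), (26, 11, q, 13, p), (26, 11, q, 30, m), (26, 31, n, 10, b), (26, 31, n, 23, t), (26, 31, n, 25, d), (26, 31, n, 27, m), (32, 27, n, 10, b), (32, 27, n, 23, t), (32, 27, n, 25, d), (32, 27, n, 27, m), (34, 4, n, 10, b), (34, 4, n, 23, t), (34, 4, n, 25, d), (34, 4, n, 27, m), (39, 27, n, 10, b), (39, 27, n, 23, t), (39, 27, n, 25, d), (39, 27, n, 27, m), (8, 30, q, 11, d), (8, 30, q, 11, y), (8, 30, q, 13, p), (8, 30, q, 30, m), (8, 31, n, 10, b), (8, 31, n, 23, t), (8, 31, n, 25, d), (8, 31, n, 27, m)}
σ[E ≥ 32]: keep tuples satisfying E ≥ 32 → {(32, 27, n, 10, b), (32, 27, n, 23, t), (32, 27, n, 25, d), (32, 27, n, 27, m), (34, 4, n, 10, b), (34, 4, n, 23, t), (34, 4, n, 25, d), (34, 4, n, 27, m), (39, 27, n, 10, b), (39, 27, n, 23, t), (39, 27, n, 25, d), (39, 27, n, 27, m)}
σ[F ≠ 4]: keep tuples satisfying F ≠ 4 → {(32, 27, n, 10, b), (32, 27, n, 23, t), (32, 27, n, 25, d), (32, 27, n, 27, m), (39, 27, n, 10, b), (39, 27, n, 23, t), (39, 27, n, 25, d), (39, 27, n, 27, m)}
σ[D ≠ m ∧ E ≥ 32]: keep tuples satisfying D ≠ m ∧ E ≥ 32 → {(32, 27, n, 10, b), (32, 27, n, 23, t), (32, 27, n, 25, d), (39, 27, n, 10, b), (39, 27, n, 23, t), (39, 27, n, 25, d)}
π_{B, C, E} gives {(n, 10, 32), (n, 10, 39), (n, 23, 32), (n, 23, 39), (n, 25, 32), (n, 25, 39)}.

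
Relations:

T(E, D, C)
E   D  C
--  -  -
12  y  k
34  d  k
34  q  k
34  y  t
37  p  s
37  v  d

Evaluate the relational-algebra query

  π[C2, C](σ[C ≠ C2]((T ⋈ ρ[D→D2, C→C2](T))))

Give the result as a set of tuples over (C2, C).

{(d, s), (k, t), (s, d), (t, k)}

ρ[D→D2, C→C2]: schema becomes (E, D2, C2); tuples unchanged.
Natural join on E: {(12, y, k, y, k), (34, d, k, d, k), (34, d, k, q, k), (34, d, k, y, t), (34, q, k, d, k), (34, q, k, q, k), (34, q, k, y, t), (34, y, t, d, k), (34, y, t, q, k), (34, y, t, y, t), (37, p, s, p, s), (37, p, s, v, d), (37, v, d, p, s), (37, v, d, v, d)}
Selection C ≠ C2: {(34, d, k, y, t), (34, q, k, y, t), (34, y, t, d, k), (34, y, t, q, k), (37, p, s, v, d), (37, v, d, p, s)}
π_{C2, C} gives {(d, s), (k, t), (s, d), (t, k)} (2 duplicate(s) eliminated).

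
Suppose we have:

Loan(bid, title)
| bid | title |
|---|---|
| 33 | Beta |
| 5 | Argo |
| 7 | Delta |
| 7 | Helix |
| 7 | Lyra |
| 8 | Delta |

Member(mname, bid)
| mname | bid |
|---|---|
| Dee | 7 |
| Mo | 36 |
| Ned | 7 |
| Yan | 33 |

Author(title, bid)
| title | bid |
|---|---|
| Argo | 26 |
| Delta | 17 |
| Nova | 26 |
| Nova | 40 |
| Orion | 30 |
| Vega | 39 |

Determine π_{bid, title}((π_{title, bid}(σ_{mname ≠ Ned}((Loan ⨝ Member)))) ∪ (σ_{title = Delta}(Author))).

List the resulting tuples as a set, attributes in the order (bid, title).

{(17, Delta), (33, Beta), (7, Delta), (7, Helix), (7, Lyra)}

Loan ⋈ Member (natural join on bid): {(33, Beta, Yan), (7, Delta, Dee), (7, Delta, Ned), (7, Helix, Dee), (7, Helix, Ned), (7, Lyra, Dee), (7, Lyra, Ned)}
Apply σ_{mname ≠ Ned}; surviving tuples: {(33, Beta, Yan), (7, Delta, Dee), (7, Helix, Dee), (7, Lyra, Dee)}
π_{title, bid} gives {(Beta, 33), (Delta, 7), (Helix, 7), (Lyra, 7)}.
Apply σ_{title = Delta}; surviving tuples: {(Delta, 17)}
Taking the union: {(Beta, 33), (Delta, 17), (Delta, 7), (Helix, 7), (Lyra, 7)}
π_{bid, title} gives {(17, Delta), (33, Beta), (7, Delta), (7, Helix), (7, Lyra)}.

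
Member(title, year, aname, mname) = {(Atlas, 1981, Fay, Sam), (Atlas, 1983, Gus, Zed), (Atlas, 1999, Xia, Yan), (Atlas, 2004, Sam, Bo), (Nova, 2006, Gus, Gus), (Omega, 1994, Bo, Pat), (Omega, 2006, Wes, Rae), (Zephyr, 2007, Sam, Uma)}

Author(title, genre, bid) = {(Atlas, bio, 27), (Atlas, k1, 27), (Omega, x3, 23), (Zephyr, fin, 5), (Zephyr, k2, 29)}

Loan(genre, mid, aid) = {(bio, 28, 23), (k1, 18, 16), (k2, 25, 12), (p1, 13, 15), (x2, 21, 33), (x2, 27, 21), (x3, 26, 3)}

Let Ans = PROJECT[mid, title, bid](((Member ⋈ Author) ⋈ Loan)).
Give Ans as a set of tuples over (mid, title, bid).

Joining Member and Author on title yields {(Atlas, 1981, Fay, Sam, bio, 27), (Atlas, 1981, Fay, Sam, k1, 27), (Atlas, 1983, Gus, Zed, bio, 27), (Atlas, 1983, Gus, Zed, k1, 27), (Atlas, 1999, Xia, Yan, bio, 27), (Atlas, 1999, Xia, Yan, k1, 27), (Atlas, 2004, Sam, Bo, bio, 27), (Atlas, 2004, Sam, Bo, k1, 27), (Omega, 1994, Bo, Pat, x3, 23), (Omega, 2006, Wes, Rae, x3, 23), (Zephyr, 2007, Sam, Uma, fin, 5), (Zephyr, 2007, Sam, Uma, k2, 29)}.
Joining (Member ⋈ Author) and Loan on genre yields {(Atlas, 1981, Fay, Sam, bio, 27, 28, 23), (Atlas, 1981, Fay, Sam, k1, 27, 18, 16), (Atlas, 1983, Gus, Zed, bio, 27, 28, 23), (Atlas, 1983, Gus, Zed, k1, 27, 18, 16), (Atlas, 1999, Xia, Yan, bio, 27, 28, 23), (Atlas, 1999, Xia, Yan, k1, 27, 18, 16), (Atlas, 2004, Sam, Bo, bio, 27, 28, 23), (Atlas, 2004, Sam, Bo, k1, 27, 18, 16), (Omega, 1994, Bo, Pat, x3, 23, 26, 3), (Omega, 2006, Wes, Rae, x3, 23, 26, 3), (Zephyr, 2007, Sam, Uma, k2, 29, 25, 12)}.
Keep only column(s) mid, title, bid (7 duplicate(s) eliminated): {(18, Atlas, 27), (25, Zephyr, 29), (26, Omega, 23), (28, Atlas, 27)}

{(18, Atlas, 27), (25, Zephyr, 29), (26, Omega, 23), (28, Atlas, 27)}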